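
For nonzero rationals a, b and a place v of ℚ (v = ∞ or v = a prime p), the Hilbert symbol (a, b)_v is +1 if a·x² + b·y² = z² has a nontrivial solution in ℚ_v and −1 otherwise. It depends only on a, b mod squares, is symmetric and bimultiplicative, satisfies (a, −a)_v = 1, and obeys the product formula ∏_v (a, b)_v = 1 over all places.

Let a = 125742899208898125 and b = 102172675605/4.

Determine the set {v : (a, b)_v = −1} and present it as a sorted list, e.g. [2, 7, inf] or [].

(a, b) ≡ (1570317, 12338205) mod (ℚ^×)²; places V = {2, 3, 5, 7, 11, 13, 37, 43, 47, ∞}.
(a,b)_37: α=1, u≡2; β=1, v≡28 (mod 37); (2|37)=-1, (28|37)=+1; sign (−1)^0·-1^1·+1^1 = -1.
(a,b)_2: α=0, β=-2; u≡5, v≡5 (mod 8); ε(u)ε(v)=0·0, αω(v)=0·1, βω(u)=-2·1; sum ≡ 0  ⇒  +1.
(a,b)_43: α=1, u≡37; β=1, v≡18 (mod 43); (37|43)=-1, (18|43)=-1; sign (−1)^1·-1^1·-1^1 = -1.
(a,b)_11: α=2, u≡5; β=1, v≡2 (mod 11); (5|11)=+1, (2|11)=-1; sign (−1)^0·+1^1·-1^2 = +1.
(a,b)_3: α=3, u≡2; β=1, v≡2 (mod 3); (2|3)=-1, (2|3)=-1; sign (−1)^1·-1^1·-1^3 = -1.
(a,b)_47: α=1, u≡29; β=1, v≡45 (mod 47); (29|47)=-1, (45|47)=-1; sign (−1)^1·-1^1·-1^1 = -1.
(a,b)_∞: sgn(1570317)=+, sgn(12338205)=+, so +1.
(a,b)_5: α=4, u≡2; β=1, v≡4 (mod 5); (2|5)=-1, (4|5)=+1; sign (−1)^0·-1^1·+1^4 = -1.
(a,b)_7: α=7, u≡2; β=2, v≡3 (mod 7); (2|7)=+1, (3|7)=-1; sign (−1)^0·+1^2·-1^7 = -1.
(a,b)_13: α=0, u≡11; β=2, v≡3 (mod 13); (11|13)=-1, (3|13)=+1; sign (−1)^0·-1^2·+1^0 = +1.
Ram(1570317, 12338205) = {3, 5, 7, 37, 43, 47}; no ℚ_3-point on the conic.

[3, 5, 7, 37, 43, 47]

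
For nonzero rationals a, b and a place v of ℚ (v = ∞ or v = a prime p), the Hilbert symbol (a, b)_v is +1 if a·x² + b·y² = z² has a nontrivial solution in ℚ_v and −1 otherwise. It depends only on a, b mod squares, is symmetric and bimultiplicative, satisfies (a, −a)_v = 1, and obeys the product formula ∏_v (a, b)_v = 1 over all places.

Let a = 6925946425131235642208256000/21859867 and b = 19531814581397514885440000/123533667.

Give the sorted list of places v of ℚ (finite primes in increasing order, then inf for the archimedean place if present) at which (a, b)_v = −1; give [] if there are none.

[2, 5, 43, 53]

Mod squares: a ≡ 47730, b ≡ 642678. Check v ∈ {∞, 2, 3, 5, 7, 17, 23, 31, 37, 43, 47, 53}.
v=∞: 47730 > 0 and 642678 > 0  ⇒  (a,b)_∞ = +1.
v=17: a=17^2·(≡7), b=17^0·(≡6) mod 17; (7|17)=-1, (6|17)=-1; (−1)^{2·0·8}·(-1)^0·(-1)^2 = +1.
v=7: a=7^0·(≡1), b=7^2·(≡2) mod 7; (1|7)=+1, (2|7)=+1; (−1)^{0·2·3}·(+1)^2·(+1)^0 = +1.
v=53: a=53^4·(≡31), b=53^3·(≡17) mod 53; (31|53)=-1, (17|53)=+1; (−1)^{4·3·26}·(-1)^3·(+1)^4 = -1.
v=5: a=5^3·(≡4), b=5^4·(≡2) mod 5; (4|5)=+1, (2|5)=-1; (−1)^{3·4·2}·(+1)^4·(-1)^3 = -1.
v=31: a=31^-2·(≡12), b=31^-2·(≡3) mod 31; (12|31)=-1, (3|31)=-1; (−1)^{-2·-2·15}·(-1)^-2·(-1)^-2 = +1.
v=3: a=3^1·(≡1), b=3^-5·(≡2) mod 3; (1|3)=+1, (2|3)=-1; (−1)^{1·-5·1}·(+1)^-5·(-1)^1 = +1.
v=43: a=43^-1·(≡14), b=43^1·(≡16) mod 43; (14|43)=+1, (16|43)=+1; (−1)^{-1·1·21}·(+1)^1·(+1)^-1 = -1.
v=37: a=37^3·(≡18), b=37^4·(≡3) mod 37; (18|37)=-1, (3|37)=+1; (−1)^{3·4·18}·(-1)^4·(+1)^3 = +1.
v=23: a=23^-2·(≡11), b=23^-2·(≡4) mod 23; (11|23)=-1, (4|23)=+1; (−1)^{-2·-2·11}·(-1)^-2·(+1)^-2 = +1.
v=47: a=47^4·(≡28), b=47^3·(≡45) mod 47; (28|47)=+1, (45|47)=-1; (−1)^{4·3·23}·(+1)^3·(-1)^4 = +1.
v=2: v_2(a)=15, v_2(b)=9; units ≡ 1, 3 (mod 8); ε·ε+αω+βω = 0·1+15·1+9·0 ≡ 1  ⇒  (a,b)_2 = -1.
Ram(47730, 642678) = {2, 5, 43, 53}; no ℚ_2-point on the conic.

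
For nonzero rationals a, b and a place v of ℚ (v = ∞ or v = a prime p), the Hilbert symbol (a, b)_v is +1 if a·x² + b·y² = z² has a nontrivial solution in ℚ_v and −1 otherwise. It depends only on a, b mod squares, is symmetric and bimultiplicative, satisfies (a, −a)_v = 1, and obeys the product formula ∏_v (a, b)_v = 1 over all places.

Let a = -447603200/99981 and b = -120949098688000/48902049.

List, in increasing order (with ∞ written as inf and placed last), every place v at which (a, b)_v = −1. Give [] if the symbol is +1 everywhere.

Mod squares: a ≡ -42, b ≡ -1870. Check v ∈ {∞, 2, 3, 5, 7, 11, 17, 23, 37}.
v=11: a=11^2·(≡6), b=11^3·(≡10) mod 11; (6|11)=-1, (10|11)=-1; (−1)^{2·3·5}·(-1)^3·(-1)^2 = -1.
v=∞: -42 < 0 and -1870 < 0  ⇒  (a,b)_∞ = -1.
v=7: a=7^-1·(≡4), b=7^-2·(≡3) mod 7; (4|7)=+1, (3|7)=-1; (−1)^{-1·-2·3}·(+1)^-2·(-1)^-1 = -1.
v=23: a=23^-2·(≡6), b=23^0·(≡8) mod 23; (6|23)=+1, (8|23)=+1; (−1)^{-2·0·11}·(+1)^0·(+1)^-2 = +1.
v=17: a=17^2·(≡9), b=17^5·(≡4) mod 17; (9|17)=+1, (4|17)=+1; (−1)^{2·5·8}·(+1)^5·(+1)^2 = +1.
v=37: a=37^0·(≡17), b=37^-2·(≡2) mod 37; (17|37)=-1, (2|37)=-1; (−1)^{0·-2·18}·(-1)^-2·(-1)^0 = +1.
v=5: a=5^2·(≡2), b=5^3·(≡4) mod 5; (2|5)=-1, (4|5)=+1; (−1)^{2·3·2}·(-1)^3·(+1)^2 = -1.
v=3: a=3^-3·(≡1), b=3^-6·(≡2) mod 3; (1|3)=+1, (2|3)=-1; (−1)^{-3·-6·1}·(+1)^-6·(-1)^-3 = -1.
v=2: v_2(a)=9, v_2(b)=9; units ≡ 3, 1 (mod 8); ε·ε+αω+βω = 1·0+9·0+9·1 ≡ 1  ⇒  (a,b)_2 = -1.
|Ram(-42, -1870)| = 6, even; anisotropic at {2, 3, 5, 7, 11, ∞}.

[2, 3, 5, 7, 11, inf]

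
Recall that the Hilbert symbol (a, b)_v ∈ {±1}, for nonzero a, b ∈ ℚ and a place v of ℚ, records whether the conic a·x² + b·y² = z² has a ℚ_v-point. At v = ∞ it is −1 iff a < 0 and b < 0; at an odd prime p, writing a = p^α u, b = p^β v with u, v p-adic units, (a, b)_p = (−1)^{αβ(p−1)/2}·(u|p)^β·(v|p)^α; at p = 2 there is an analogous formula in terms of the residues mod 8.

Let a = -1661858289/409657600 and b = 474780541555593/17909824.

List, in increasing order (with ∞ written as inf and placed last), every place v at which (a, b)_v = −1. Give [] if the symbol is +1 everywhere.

Mod squares: a ≡ -13489, b ≡ 1457. Check v ∈ {∞, 2, 3, 5, 7, 11, 13, 17, 23, 31, 41, 47}.
v=13: a=13^2·(≡5), b=13^2·(≡10) mod 13; (5|13)=-1, (10|13)=+1; (−1)^{2·2·6}·(-1)^2·(+1)^2 = +1.
v=47: a=47^1·(≡37), b=47^1·(≡13) mod 47; (37|47)=+1, (13|47)=-1; (−1)^{1·1·23}·(+1)^1·(-1)^1 = +1.
v=23: a=23^-2·(≡12), b=23^-4·(≡16) mod 23; (12|23)=+1, (16|23)=+1; (−1)^{-2·-4·11}·(+1)^-4·(+1)^-2 = +1.
v=41: a=41^1·(≡36), b=41^2·(≡38) mod 41; (36|41)=+1, (38|41)=-1; (−1)^{1·2·20}·(+1)^2·(-1)^1 = -1.
v=17: a=17^0·(≡8), b=17^2·(≡5) mod 17; (8|17)=+1, (5|17)=-1; (−1)^{0·2·8}·(+1)^2·(-1)^0 = +1.
v=∞: -13489 < 0 and 1457 > 0  ⇒  (a,b)_∞ = +1.
v=2: v_2(a)=-8, v_2(b)=-6; units ≡ 7, 1 (mod 8); ε·ε+αω+βω = 1·0+-8·0+-6·0 ≡ 0  ⇒  (a,b)_2 = +1.
v=31: a=31^0·(≡21), b=31^1·(≡7) mod 31; (21|31)=-1, (7|31)=+1; (−1)^{0·1·15}·(-1)^1·(+1)^0 = -1.
v=5: a=5^-2·(≡4), b=5^0·(≡2) mod 5; (4|5)=+1, (2|5)=-1; (−1)^{-2·0·2}·(+1)^0·(-1)^-2 = +1.
v=3: a=3^6·(≡2), b=3^4·(≡2) mod 3; (2|3)=-1, (2|3)=-1; (−1)^{6·4·1}·(-1)^4·(-1)^6 = +1.
v=11: a=11^-2·(≡7), b=11^0·(≡1) mod 11; (7|11)=-1, (1|11)=+1; (−1)^{-2·0·5}·(-1)^0·(+1)^-2 = +1.
v=7: a=7^1·(≡6), b=7^2·(≡4) mod 7; (6|7)=-1, (4|7)=+1; (−1)^{1·2·3}·(-1)^2·(+1)^1 = +1.
(-13489, 1457 / ℚ) ramifies at {31, 41}: a division algebra.

[31, 41]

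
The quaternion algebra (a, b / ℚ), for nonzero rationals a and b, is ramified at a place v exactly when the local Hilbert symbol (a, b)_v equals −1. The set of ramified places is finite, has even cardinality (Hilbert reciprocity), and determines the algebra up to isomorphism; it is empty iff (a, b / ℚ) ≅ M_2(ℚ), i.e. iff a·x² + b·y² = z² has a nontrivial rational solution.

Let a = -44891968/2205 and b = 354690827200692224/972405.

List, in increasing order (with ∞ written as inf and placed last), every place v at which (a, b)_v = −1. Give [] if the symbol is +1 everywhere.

[2, 5, 11, 31]

(a, b) ≡ (-28985, 55) mod (ℚ^×)²; places V = {2, 3, 5, 7, 11, 17, 31, ∞}.
(a,b)_31: α=1, u≡17; β=2, v≡27 (mod 31); (17|31)=-1, (27|31)=-1; sign (−1)^0·-1^2·-1^1 = -1.
(a,b)_7: α=-2, u≡4; β=-4, v≡3 (mod 7); (4|7)=+1, (3|7)=-1; sign (−1)^0·+1^-4·-1^-2 = +1.
(a,b)_2: α=6, β=16; u≡7, v≡7 (mod 8); ε(u)ε(v)=1·1, αω(v)=6·0, βω(u)=16·0; sum ≡ 1  ⇒  -1.
(a,b)_5: α=-1, u≡2; β=-1, v≡4 (mod 5); (2|5)=-1, (4|5)=+1; sign (−1)^0·-1^-1·+1^-1 = -1.
(a,b)_11: α=3, u≡4; β=7, v≡4 (mod 11); (4|11)=+1, (4|11)=+1; sign (−1)^1·+1^7·+1^3 = -1.
(a,b)_3: α=-2, u≡1; β=-4, v≡1 (mod 3); (1|3)=+1, (1|3)=+1; sign (−1)^0·+1^-4·+1^-2 = +1.
(a,b)_∞: sgn(-28985)=−, sgn(55)=+, so +1.
(a,b)_17: α=1, u≡12; β=2, v≡2 (mod 17); (12|17)=-1, (2|17)=+1; sign (−1)^0·-1^2·+1^1 = +1.
(-28985, 55 / ℚ) ramifies at {2, 5, 11, 31}: a division algebra.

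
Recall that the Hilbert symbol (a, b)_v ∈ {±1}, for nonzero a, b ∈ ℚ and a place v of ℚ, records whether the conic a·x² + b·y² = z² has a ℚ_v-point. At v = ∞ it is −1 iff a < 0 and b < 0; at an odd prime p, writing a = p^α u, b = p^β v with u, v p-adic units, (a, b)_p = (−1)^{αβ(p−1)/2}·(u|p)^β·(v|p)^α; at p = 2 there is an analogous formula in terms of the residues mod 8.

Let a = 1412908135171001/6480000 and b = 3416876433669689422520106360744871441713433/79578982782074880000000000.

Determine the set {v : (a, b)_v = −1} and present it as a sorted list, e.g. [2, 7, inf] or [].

Mod squares: a ≡ 378658, b ≡ 22274. Check v ∈ {∞, 2, 3, 5, 7, 11, 13, 17, 23, 37, 41, 43}.
v=2: v_2(a)=-7, v_2(b)=-29; units ≡ 1, 1 (mod 8); ε·ε+αω+βω = 0·0+-7·0+-29·0 ≡ 0  ⇒  (a,b)_2 = +1.
v=43: a=43^3·(≡34), b=43^7·(≡2) mod 43; (34|43)=-1, (2|43)=-1; (−1)^{3·7·21}·(-1)^7·(-1)^3 = -1.
v=37: a=37^1·(≡15), b=37^3·(≡21) mod 37; (15|37)=-1, (21|37)=+1; (−1)^{1·3·18}·(-1)^3·(+1)^1 = -1.
v=41: a=41^2·(≡10), b=41^4·(≡19) mod 41; (10|41)=+1, (19|41)=-1; (−1)^{2·4·20}·(+1)^4·(-1)^2 = +1.
v=13: a=13^0·(≡2), b=13^-4·(≡8) mod 13; (2|13)=-1, (8|13)=-1; (−1)^{0·-4·6}·(-1)^-4·(-1)^0 = +1.
v=23: a=23^0·(≡13), b=23^2·(≡19) mod 23; (13|23)=+1, (19|23)=-1; (−1)^{0·2·11}·(+1)^2·(-1)^0 = +1.
v=∞: 378658 > 0 and 22274 > 0  ⇒  (a,b)_∞ = +1.
v=5: a=5^-4·(≡2), b=5^-10·(≡4) mod 5; (2|5)=-1, (4|5)=+1; (−1)^{-4·-10·2}·(-1)^-10·(+1)^-4 = +1.
v=3: a=3^-4·(≡1), b=3^-12·(≡2) mod 3; (1|3)=+1, (2|3)=-1; (−1)^{-4·-12·1}·(+1)^-12·(-1)^-4 = +1.
v=7: a=7^5·(≡3), b=7^15·(≡2) mod 7; (3|7)=-1, (2|7)=+1; (−1)^{5·15·3}·(-1)^15·(+1)^5 = +1.
v=17: a=17^1·(≡8), b=17^2·(≡8) mod 17; (8|17)=+1, (8|17)=+1; (−1)^{1·2·8}·(+1)^2·(+1)^1 = +1.
v=11: a=11^0·(≡4), b=11^2·(≡7) mod 11; (4|11)=+1, (7|11)=-1; (−1)^{0·2·5}·(+1)^2·(-1)^0 = +1.
Ram(378658, 22274) = {37, 43}; no ℚ_37-point on the conic.

[37, 43]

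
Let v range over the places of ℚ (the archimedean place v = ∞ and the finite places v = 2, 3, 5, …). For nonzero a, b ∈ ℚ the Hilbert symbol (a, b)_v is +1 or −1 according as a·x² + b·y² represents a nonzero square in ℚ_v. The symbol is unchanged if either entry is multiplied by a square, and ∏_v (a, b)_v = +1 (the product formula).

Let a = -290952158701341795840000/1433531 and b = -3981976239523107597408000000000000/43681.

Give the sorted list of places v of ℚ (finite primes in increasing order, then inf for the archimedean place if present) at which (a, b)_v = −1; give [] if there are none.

[2, 7, 23, inf]

(a, b) ≡ (-69069, -16422) mod (ℚ^×)²; places V = {2, 3, 5, 7, 11, 13, 17, 19, 23, 31, ∞}.
(a,b)_5: α=4, u≡1; β=12, v≡2 (mod 5); (1|5)=+1, (2|5)=-1; sign (−1)^0·+1^12·-1^4 = +1.
(a,b)_3: α=7, u≡2; β=9, v≡1 (mod 3); (2|3)=-1, (1|3)=+1; sign (−1)^1·-1^9·+1^7 = +1.
(a,b)_11: α=-1, u≡7; β=-2, v≡5 (mod 11); (7|11)=-1, (5|11)=+1; sign (−1)^0·-1^-2·+1^-1 = +1.
(a,b)_13: α=3, u≡10; β=4, v≡12 (mod 13); (10|13)=+1, (12|13)=+1; sign (−1)^0·+1^4·+1^3 = +1.
(a,b)_31: α=2, u≡23; β=0, v≡16 (mod 31); (23|31)=-1, (16|31)=+1; sign (−1)^0·-1^0·+1^2 = +1.
(a,b)_2: α=12, β=17; u≡3, v≡5 (mod 8); ε(u)ε(v)=1·0, αω(v)=12·1, βω(u)=17·1; sum ≡ 1  ⇒  -1.
(a,b)_23: α=3, u≡19; β=5, v≡17 (mod 23); (19|23)=-1, (17|23)=-1; sign (−1)^1·-1^5·-1^3 = -1.
(a,b)_19: α=-4, u≡14; β=-2, v≡10 (mod 19); (14|19)=-1, (10|19)=-1; sign (−1)^0·-1^-2·-1^-4 = +1.
(a,b)_∞: sgn(-69069)=−, sgn(-16422)=−, so -1.
(a,b)_17: α=2, u≡9; β=3, v≡11 (mod 17); (9|17)=+1, (11|17)=-1; sign (−1)^0·+1^3·-1^2 = +1.
(a,b)_7: α=1, u≡3; β=1, v≡5 (mod 7); (3|7)=-1, (5|7)=-1; sign (−1)^1·-1^1·-1^1 = -1.
(-69069, -16422 / ℚ) ramifies at {2, 7, 23, ∞}: a division algebra.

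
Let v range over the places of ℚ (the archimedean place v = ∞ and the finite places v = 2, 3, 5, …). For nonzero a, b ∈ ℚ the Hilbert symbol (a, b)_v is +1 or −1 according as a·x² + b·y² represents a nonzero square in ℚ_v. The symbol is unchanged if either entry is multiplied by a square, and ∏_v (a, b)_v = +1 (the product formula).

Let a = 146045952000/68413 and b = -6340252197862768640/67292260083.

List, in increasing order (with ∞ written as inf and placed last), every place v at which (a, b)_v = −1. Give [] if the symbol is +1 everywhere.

Mod squares: a ≡ 5863390, b ≡ -20670. Check v ∈ {∞, 2, 3, 5, 7, 13, 23, 37, 43, 53}.
v=7: a=7^0·(≡2), b=7^2·(≡2) mod 7; (2|7)=+1, (2|7)=+1; (−1)^{0·2·3}·(+1)^2·(+1)^0 = +1.
v=5: a=5^3·(≡2), b=5^1·(≡4) mod 5; (2|5)=-1, (4|5)=+1; (−1)^{3·1·2}·(-1)^1·(+1)^3 = -1.
v=∞: 5863390 > 0 and -20670 < 0  ⇒  (a,b)_∞ = +1.
v=2: v_2(a)=13, v_2(b)=27; units ≡ 7, 1 (mod 8); ε·ε+αω+βω = 1·0+13·0+27·0 ≡ 0  ⇒  (a,b)_2 = +1.
v=13: a=13^1·(≡7), b=13^1·(≡1) mod 13; (7|13)=-1, (1|13)=+1; (−1)^{1·1·6}·(-1)^1·(+1)^1 = -1.
v=53: a=53^1·(≡48), b=53^1·(≡14) mod 53; (48|53)=-1, (14|53)=-1; (−1)^{1·1·26}·(-1)^1·(-1)^1 = +1.
v=23: a=23^1·(≡7), b=23^4·(≡15) mod 23; (7|23)=-1, (15|23)=-1; (−1)^{1·4·11}·(-1)^4·(-1)^1 = -1.
v=43: a=43^-2·(≡26), b=43^-4·(≡35) mod 43; (26|43)=-1, (35|43)=+1; (−1)^{-2·-4·21}·(-1)^-4·(+1)^-2 = +1.
v=3: a=3^2·(≡1), b=3^-9·(≡1) mod 3; (1|3)=+1, (1|3)=+1; (−1)^{2·-9·1}·(+1)^-9·(+1)^2 = +1.
v=37: a=37^-1·(≡4), b=37^0·(≡31) mod 37; (4|37)=+1, (31|37)=-1; (−1)^{-1·0·18}·(+1)^0·(-1)^-1 = -1.
|Ram(5863390, -20670)| = 4, even; anisotropic at {5, 13, 23, 37}.

[5, 13, 23, 37]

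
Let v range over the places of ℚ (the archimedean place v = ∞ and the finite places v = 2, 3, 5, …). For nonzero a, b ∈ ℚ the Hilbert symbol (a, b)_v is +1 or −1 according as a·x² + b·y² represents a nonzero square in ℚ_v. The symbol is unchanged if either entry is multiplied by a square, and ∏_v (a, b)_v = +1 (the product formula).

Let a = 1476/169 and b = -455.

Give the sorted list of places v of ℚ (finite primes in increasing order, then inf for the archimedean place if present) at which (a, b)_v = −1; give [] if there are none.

[7, 13]

Mod squares: a ≡ 41, b ≡ -455. Check v ∈ {∞, 2, 3, 5, 7, 13, 41}.
v=3: a=3^2·(≡2), b=3^0·(≡1) mod 3; (2|3)=-1, (1|3)=+1; (−1)^{2·0·1}·(-1)^0·(+1)^2 = +1.
v=5: a=5^0·(≡4), b=5^1·(≡4) mod 5; (4|5)=+1, (4|5)=+1; (−1)^{0·1·2}·(+1)^1·(+1)^0 = +1.
v=41: a=41^1·(≡40), b=41^0·(≡37) mod 41; (40|41)=+1, (37|41)=+1; (−1)^{1·0·20}·(+1)^0·(+1)^1 = +1.
v=7: a=7^0·(≡6), b=7^1·(≡5) mod 7; (6|7)=-1, (5|7)=-1; (−1)^{0·1·3}·(-1)^1·(-1)^0 = -1.
v=2: v_2(a)=2, v_2(b)=0; units ≡ 1, 1 (mod 8); ε·ε+αω+βω = 0·0+2·0+0·0 ≡ 0  ⇒  (a,b)_2 = +1.
v=∞: 41 > 0 and -455 < 0  ⇒  (a,b)_∞ = +1.
v=13: a=13^-2·(≡7), b=13^1·(≡4) mod 13; (7|13)=-1, (4|13)=+1; (−1)^{-2·1·6}·(-1)^1·(+1)^-2 = -1.
|Ram(41, -455)| = 2, even; anisotropic at {7, 13}.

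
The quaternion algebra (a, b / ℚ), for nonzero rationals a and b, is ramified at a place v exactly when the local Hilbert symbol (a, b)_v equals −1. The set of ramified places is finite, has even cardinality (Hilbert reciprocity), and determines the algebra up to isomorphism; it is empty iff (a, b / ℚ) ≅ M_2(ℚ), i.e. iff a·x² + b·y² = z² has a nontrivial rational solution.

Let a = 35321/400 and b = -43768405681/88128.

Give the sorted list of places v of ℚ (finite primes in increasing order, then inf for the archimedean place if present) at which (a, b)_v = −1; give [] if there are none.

[17, 19]

(a, b) ≡ (209, -17) mod (ℚ^×)²; places V = {2, 3, 5, 7, 11, 13, 17, 19, ∞}.
(a,b)_13: α=2, u≡4; β=2, v≡12 (mod 13); (4|13)=+1, (12|13)=+1; sign (−1)^0·+1^2·+1^2 = +1.
(a,b)_∞: sgn(209)=+, sgn(-17)=−, so +1.
(a,b)_7: α=0, u≡6; β=2, v≡1 (mod 7); (6|7)=-1, (1|7)=+1; sign (−1)^0·-1^2·+1^0 = +1.
(a,b)_19: α=1, u≡16; β=2, v≡15 (mod 19); (16|19)=+1, (15|19)=-1; sign (−1)^0·+1^2·-1^1 = -1.
(a,b)_17: α=0, u≡7; β=-1, v≡15 (mod 17); (7|17)=-1, (15|17)=+1; sign (−1)^0·-1^-1·+1^0 = -1.
(a,b)_11: α=1, u≡8; β=4, v≡1 (mod 11); (8|11)=-1, (1|11)=+1; sign (−1)^0·-1^4·+1^1 = +1.
(a,b)_3: α=0, u≡2; β=-4, v≡1 (mod 3); (2|3)=-1, (1|3)=+1; sign (−1)^0·-1^-4·+1^0 = +1.
(a,b)_5: α=-2, u≡1; β=0, v≡3 (mod 5); (1|5)=+1, (3|5)=-1; sign (−1)^0·+1^0·-1^-2 = +1.
(a,b)_2: α=-4, β=-6; u≡1, v≡7 (mod 8); ε(u)ε(v)=0·1, αω(v)=-4·0, βω(u)=-6·0; sum ≡ 0  ⇒  +1.
|Ram(209, -17)| = 2, even; anisotropic at {17, 19}.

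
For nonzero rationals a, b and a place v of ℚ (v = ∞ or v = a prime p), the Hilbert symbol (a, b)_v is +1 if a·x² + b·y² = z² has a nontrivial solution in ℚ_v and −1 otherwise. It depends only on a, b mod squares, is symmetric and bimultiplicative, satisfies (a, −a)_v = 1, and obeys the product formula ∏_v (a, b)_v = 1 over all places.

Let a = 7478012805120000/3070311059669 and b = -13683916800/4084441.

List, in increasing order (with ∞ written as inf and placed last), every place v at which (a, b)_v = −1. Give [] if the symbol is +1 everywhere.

(a, b) ≡ (1798, -58) mod (ℚ^×)²; places V = {2, 3, 5, 7, 11, 13, 23, 29, 31, 43, 47, ∞}.
(a,b)_13: α=2, u≡9; β=0, v≡7 (mod 13); (9|13)=+1, (7|13)=-1; sign (−1)^0·+1^0·-1^2 = +1.
(a,b)_43: α=-2, u≡11; β=-2, v≡2 (mod 43); (11|43)=+1, (2|43)=-1; sign (−1)^0·+1^-2·-1^-2 = +1.
(a,b)_∞: sgn(1798)=+, sgn(-58)=−, so +1.
(a,b)_3: α=2, u≡1; β=2, v≡2 (mod 3); (1|3)=+1, (2|3)=-1; sign (−1)^0·+1^2·-1^2 = +1.
(a,b)_2: α=21, β=21; u≡3, v≡3 (mod 8); ε(u)ε(v)=1·1, αω(v)=21·1, βω(u)=21·1; sum ≡ 1  ⇒  -1.
(a,b)_7: α=-2, u≡5; β=0, v≡5 (mod 7); (5|7)=-1, (5|7)=-1; sign (−1)^0·-1^0·-1^-2 = +1.
(a,b)_31: α=1, u≡26; β=0, v≡25 (mod 31); (26|31)=-1, (25|31)=+1; sign (−1)^0·-1^0·+1^1 = +1.
(a,b)_29: α=-1, u≡9; β=1, v≡14 (mod 29); (9|29)=+1, (14|29)=-1; sign (−1)^0·+1^1·-1^-1 = -1.
(a,b)_47: α=-2, u≡14; β=-2, v≡6 (mod 47); (14|47)=+1, (6|47)=+1; sign (−1)^0·+1^-2·+1^-2 = +1.
(a,b)_11: α=2, u≡5; β=0, v≡2 (mod 11); (5|11)=+1, (2|11)=-1; sign (−1)^0·+1^0·-1^2 = +1.
(a,b)_5: α=4, u≡3; β=2, v≡3 (mod 5); (3|5)=-1, (3|5)=-1; sign (−1)^0·-1^2·-1^4 = +1.
(a,b)_23: α=-2, u≡12; β=0, v≡17 (mod 23); (12|23)=+1, (17|23)=-1; sign (−1)^0·+1^0·-1^-2 = +1.
(1798, -58 / ℚ) ramifies at {2, 29}: a division algebra.

[2, 29]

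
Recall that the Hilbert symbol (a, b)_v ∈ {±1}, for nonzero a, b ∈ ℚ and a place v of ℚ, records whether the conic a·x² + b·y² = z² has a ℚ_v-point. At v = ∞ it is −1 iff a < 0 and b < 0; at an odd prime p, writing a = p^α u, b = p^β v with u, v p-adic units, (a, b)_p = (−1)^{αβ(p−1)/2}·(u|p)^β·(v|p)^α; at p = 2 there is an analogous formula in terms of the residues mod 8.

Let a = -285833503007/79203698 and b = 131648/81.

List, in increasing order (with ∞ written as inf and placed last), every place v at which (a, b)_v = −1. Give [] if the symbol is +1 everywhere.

[23, 37]

(a, b) ≡ (-22126, 17) mod (ℚ^×)²; places V = {2, 3, 7, 11, 13, 17, 23, 29, 31, 37, ∞}.
(a,b)_31: α=-2, u≡25; β=0, v≡24 (mod 31); (25|31)=+1, (24|31)=-1; sign (−1)^0·+1^0·-1^-2 = +1.
(a,b)_23: α=3, u≡1; β=0, v≡15 (mod 23); (1|23)=+1, (15|23)=-1; sign (−1)^0·+1^0·-1^3 = -1.
(a,b)_11: α=0, u≡7; β=2, v≡8 (mod 11); (7|11)=-1, (8|11)=-1; sign (−1)^0·-1^2·-1^0 = +1.
(a,b)_13: α=3, u≡10; β=0, v≡12 (mod 13); (10|13)=+1, (12|13)=+1; sign (−1)^0·+1^0·+1^3 = +1.
(a,b)_∞: sgn(-22126)=−, sgn(17)=+, so +1.
(a,b)_17: α=2, u≡9; β=1, v≡2 (mod 17); (9|17)=+1, (2|17)=+1; sign (−1)^0·+1^1·+1^2 = +1.
(a,b)_3: α=0, u≡2; β=-4, v≡2 (mod 3); (2|3)=-1, (2|3)=-1; sign (−1)^0·-1^-4·-1^0 = +1.
(a,b)_7: α=-2, u≡1; β=0, v≡5 (mod 7); (1|7)=+1, (5|7)=-1; sign (−1)^0·+1^0·-1^-2 = +1.
(a,b)_29: α=-2, u≡6; β=0, v≡2 (mod 29); (6|29)=+1, (2|29)=-1; sign (−1)^0·+1^0·-1^-2 = +1.
(a,b)_37: α=1, u≡29; β=0, v≡32 (mod 37); (29|37)=-1, (32|37)=-1; sign (−1)^0·-1^0·-1^1 = -1.
(a,b)_2: α=-1, β=6; u≡1, v≡1 (mod 8); ε(u)ε(v)=0·0, αω(v)=-1·0, βω(u)=6·0; sum ≡ 0  ⇒  +1.
|Ram(-22126, 17)| = 2, even; anisotropic at {23, 37}.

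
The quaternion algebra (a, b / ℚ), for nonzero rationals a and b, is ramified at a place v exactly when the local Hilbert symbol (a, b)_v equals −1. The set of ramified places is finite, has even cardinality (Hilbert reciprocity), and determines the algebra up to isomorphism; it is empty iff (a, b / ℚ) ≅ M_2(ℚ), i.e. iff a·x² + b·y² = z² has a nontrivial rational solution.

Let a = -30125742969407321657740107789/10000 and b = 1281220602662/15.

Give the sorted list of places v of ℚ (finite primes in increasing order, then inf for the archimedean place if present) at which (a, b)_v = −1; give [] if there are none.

[2, 7, 11, 23]

Mod squares: a ≡ -14421, b ≡ 53130. Check v ∈ {∞, 2, 3, 5, 7, 11, 13, 19, 23}.
v=11: a=11^3·(≡9), b=11^3·(≡3) mod 11; (9|11)=+1, (3|11)=+1; (−1)^{3·3·5}·(+1)^3·(+1)^3 = -1.
v=2: v_2(a)=-4, v_2(b)=1; units ≡ 3, 5 (mod 8); ε·ε+αω+βω = 1·0+-4·1+1·1 ≡ 1  ⇒  (a,b)_2 = -1.
v=3: a=3^3·(≡2), b=3^-1·(≡1) mod 3; (2|3)=-1, (1|3)=+1; (−1)^{3·-1·1}·(-1)^-1·(+1)^3 = +1.
v=23: a=23^3·(≡22), b=23^1·(≡15) mod 23; (22|23)=-1, (15|23)=-1; (−1)^{3·1·11}·(-1)^1·(-1)^3 = -1.
v=19: a=19^5·(≡17), b=19^2·(≡4) mod 19; (17|19)=+1, (4|19)=+1; (−1)^{5·2·9}·(+1)^2·(+1)^5 = +1.
v=5: a=5^-4·(≡1), b=5^-1·(≡4) mod 5; (1|5)=+1, (4|5)=+1; (−1)^{-4·-1·2}·(+1)^-1·(+1)^-4 = +1.
v=13: a=13^6·(≡10), b=13^2·(≡4) mod 13; (10|13)=+1, (4|13)=+1; (−1)^{6·2·6}·(+1)^2·(+1)^6 = +1.
v=∞: -14421 < 0 and 53130 > 0  ⇒  (a,b)_∞ = +1.
v=7: a=7^8·(≡6), b=7^3·(≡2) mod 7; (6|7)=-1, (2|7)=+1; (−1)^{8·3·3}·(-1)^3·(+1)^8 = -1.
Ram(-14421, 53130) = {2, 7, 11, 23}; no ℚ_2-point on the conic.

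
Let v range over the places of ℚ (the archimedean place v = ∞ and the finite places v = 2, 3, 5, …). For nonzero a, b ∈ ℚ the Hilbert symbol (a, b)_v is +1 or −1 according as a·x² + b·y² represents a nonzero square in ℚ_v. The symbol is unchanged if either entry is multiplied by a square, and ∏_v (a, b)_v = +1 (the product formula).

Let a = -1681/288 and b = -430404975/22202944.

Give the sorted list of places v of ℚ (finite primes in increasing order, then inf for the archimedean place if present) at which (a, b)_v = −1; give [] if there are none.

[7, inf]

Mod squares: a ≡ -2, b ≡ -231. Check v ∈ {∞, 2, 3, 5, 7, 11, 13, 19, 31, 41}.
v=7: a=7^0·(≡6), b=7^3·(≡2) mod 7; (6|7)=-1, (2|7)=+1; (−1)^{0·3·3}·(-1)^3·(+1)^0 = -1.
v=13: a=13^0·(≡11), b=13^2·(≡12) mod 13; (11|13)=-1, (12|13)=+1; (−1)^{0·2·6}·(-1)^2·(+1)^0 = +1.
v=31: a=31^0·(≡13), b=31^-2·(≡26) mod 31; (13|31)=-1, (26|31)=-1; (−1)^{0·-2·15}·(-1)^-2·(-1)^0 = +1.
v=3: a=3^-2·(≡1), b=3^3·(≡1) mod 3; (1|3)=+1, (1|3)=+1; (−1)^{-2·3·1}·(+1)^3·(+1)^-2 = +1.
v=11: a=11^0·(≡1), b=11^1·(≡9) mod 11; (1|11)=+1, (9|11)=+1; (−1)^{0·1·5}·(+1)^1·(+1)^0 = +1.
v=41: a=41^2·(≡40), b=41^0·(≡35) mod 41; (40|41)=+1, (35|41)=-1; (−1)^{2·0·20}·(+1)^0·(-1)^2 = +1.
v=19: a=19^0·(≡16), b=19^-2·(≡11) mod 19; (16|19)=+1, (11|19)=+1; (−1)^{0·-2·9}·(+1)^-2·(+1)^0 = +1.
v=2: v_2(a)=-5, v_2(b)=-6; units ≡ 7, 1 (mod 8); ε·ε+αω+βω = 1·0+-5·0+-6·0 ≡ 0  ⇒  (a,b)_2 = +1.
v=∞: -2 < 0 and -231 < 0  ⇒  (a,b)_∞ = -1.
v=5: a=5^0·(≡3), b=5^2·(≡4) mod 5; (3|5)=-1, (4|5)=+1; (−1)^{0·2·2}·(-1)^2·(+1)^0 = +1.
|Ram(-2, -231)| = 2, even; anisotropic at {7, ∞}.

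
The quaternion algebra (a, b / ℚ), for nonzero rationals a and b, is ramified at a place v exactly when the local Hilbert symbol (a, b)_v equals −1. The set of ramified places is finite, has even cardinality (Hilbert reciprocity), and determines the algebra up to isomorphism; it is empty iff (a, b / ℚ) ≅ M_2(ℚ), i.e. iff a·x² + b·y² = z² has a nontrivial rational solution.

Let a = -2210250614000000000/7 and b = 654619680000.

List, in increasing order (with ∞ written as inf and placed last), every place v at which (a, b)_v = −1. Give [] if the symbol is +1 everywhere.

(a, b) ≡ (-6545, 13) mod (ℚ^×)²; places V = {2, 3, 5, 7, 11, 13, 17, ∞}.
(a,b)_7: α=-1, u≡5; β=0, v≡6 (mod 7); (5|7)=-1, (6|7)=-1; sign (−1)^0·-1^0·-1^-1 = -1.
(a,b)_5: α=9, u≡1; β=4, v≡3 (mod 5); (1|5)=+1, (3|5)=-1; sign (−1)^0·+1^4·-1^9 = -1.
(a,b)_13: α=2, u≡6; β=1, v≡10 (mod 13); (6|13)=-1, (10|13)=+1; sign (−1)^0·-1^1·+1^2 = -1.
(a,b)_11: α=3, u≡8; β=2, v≡6 (mod 11); (8|11)=-1, (6|11)=-1; sign (−1)^0·-1^2·-1^3 = -1.
(a,b)_17: α=3, u≡10; β=2, v≡16 (mod 17); (10|17)=-1, (16|17)=+1; sign (−1)^0·-1^2·+1^3 = +1.
(a,b)_3: α=0, u≡1; β=2, v≡1 (mod 3); (1|3)=+1, (1|3)=+1; sign (−1)^0·+1^2·+1^0 = +1.
(a,b)_2: α=10, β=8; u≡7, v≡5 (mod 8); ε(u)ε(v)=1·0, αω(v)=10·1, βω(u)=8·0; sum ≡ 0  ⇒  +1.
(a,b)_∞: sgn(-6545)=−, sgn(13)=+, so +1.
Ram(-6545, 13) = {5, 7, 11, 13}; no ℚ_5-point on the conic.

[5, 7, 11, 13]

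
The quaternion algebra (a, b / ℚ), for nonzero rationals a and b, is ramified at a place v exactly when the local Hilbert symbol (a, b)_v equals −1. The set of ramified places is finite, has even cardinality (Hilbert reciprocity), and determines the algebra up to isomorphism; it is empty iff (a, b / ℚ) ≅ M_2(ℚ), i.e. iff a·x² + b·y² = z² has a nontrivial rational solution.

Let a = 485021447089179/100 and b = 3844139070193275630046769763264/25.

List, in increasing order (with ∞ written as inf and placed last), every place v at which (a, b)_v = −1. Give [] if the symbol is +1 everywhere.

(a, b) ≡ (210206139, 30039) mod (ℚ^×)²; places V = {2, 3, 5, 7, 11, 13, 17, 19, 31, 37, 41, ∞}.
(a,b)_5: α=-2, u≡1; β=-2, v≡4 (mod 5); (1|5)=+1, (4|5)=+1; sign (−1)^0·+1^-2·+1^-2 = +1.
(a,b)_19: α=1, u≡17; β=3, v≡17 (mod 19); (17|19)=+1, (17|19)=+1; sign (−1)^1·+1^3·+1^1 = -1.
(a,b)_7: α=4, u≡3; β=2, v≡4 (mod 7); (3|7)=-1, (4|7)=+1; sign (−1)^0·-1^2·+1^4 = +1.
(a,b)_31: α=2, u≡12; β=5, v≡8 (mod 31); (12|31)=-1, (8|31)=+1; sign (−1)^0·-1^5·+1^2 = -1.
(a,b)_13: α=1, u≡9; β=2, v≡10 (mod 13); (9|13)=+1, (10|13)=+1; sign (−1)^0·+1^2·+1^1 = +1.
(a,b)_2: α=-2, β=6; u≡3, v≡7 (mod 8); ε(u)ε(v)=1·1, αω(v)=-2·0, βω(u)=6·1; sum ≡ 1  ⇒  -1.
(a,b)_41: α=1, u≡7; β=2, v≡17 (mod 41); (7|41)=-1, (17|41)=-1; sign (−1)^0·-1^2·-1^1 = -1.
(a,b)_3: α=1, u≡2; β=3, v≡2 (mod 3); (2|3)=-1, (2|3)=-1; sign (−1)^1·-1^3·-1^1 = -1.
(a,b)_37: α=1, u≡24; β=2, v≡19 (mod 37); (24|37)=-1, (19|37)=-1; sign (−1)^0·-1^2·-1^1 = -1.
(a,b)_17: α=1, u≡2; β=3, v≡16 (mod 17); (2|17)=+1, (16|17)=+1; sign (−1)^0·+1^3·+1^1 = +1.
(a,b)_11: α=1, u≡9; β=2, v≡5 (mod 11); (9|11)=+1, (5|11)=+1; sign (−1)^0·+1^2·+1^1 = +1.
(a,b)_∞: sgn(210206139)=+, sgn(30039)=+, so +1.
(210206139, 30039 / ℚ) ramifies at {2, 3, 19, 31, 37, 41}: a division algebra.

[2, 3, 19, 31, 37, 41]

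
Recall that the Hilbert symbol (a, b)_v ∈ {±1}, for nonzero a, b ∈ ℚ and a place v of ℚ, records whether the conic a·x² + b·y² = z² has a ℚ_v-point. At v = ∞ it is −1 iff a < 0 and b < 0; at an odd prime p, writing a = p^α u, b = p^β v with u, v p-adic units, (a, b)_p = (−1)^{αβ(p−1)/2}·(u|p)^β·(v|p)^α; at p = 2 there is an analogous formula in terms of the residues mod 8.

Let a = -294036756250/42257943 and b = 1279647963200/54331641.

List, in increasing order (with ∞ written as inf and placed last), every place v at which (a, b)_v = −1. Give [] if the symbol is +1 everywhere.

(a, b) ≡ (-70, 17) mod (ℚ^×)²; places V = {2, 3, 5, 7, 13, 17, 19, ∞}.
(a,b)_2: α=1, β=6; u≡5, v≡1 (mod 8); ε(u)ε(v)=0·0, αω(v)=1·0, βω(u)=6·1; sum ≡ 0  ⇒  +1.
(a,b)_7: α=-3, u≡1; β=-2, v≡6 (mod 7); (1|7)=+1, (6|7)=-1; sign (−1)^0·+1^-2·-1^-3 = -1.
(a,b)_13: α=-2, u≡2; β=-2, v≡4 (mod 13); (2|13)=-1, (4|13)=+1; sign (−1)^0·-1^-2·+1^-2 = +1.
(a,b)_3: α=-6, u≡2; β=-8, v≡2 (mod 3); (2|3)=-1, (2|3)=-1; sign (−1)^0·-1^-8·-1^-6 = +1.
(a,b)_∞: sgn(-70)=−, sgn(17)=+, so +1.
(a,b)_17: α=0, u≡13; β=1, v≡4 (mod 17); (13|17)=+1, (4|17)=+1; sign (−1)^0·+1^1·+1^0 = +1.
(a,b)_5: α=5, u≡1; β=2, v≡3 (mod 5); (1|5)=+1, (3|5)=-1; sign (−1)^0·+1^2·-1^5 = -1.
(a,b)_19: α=6, u≡4; β=6, v≡11 (mod 19); (4|19)=+1, (11|19)=+1; sign (−1)^0·+1^6·+1^6 = +1.
|Ram(-70, 17)| = 2, even; anisotropic at {5, 7}.

[5, 7]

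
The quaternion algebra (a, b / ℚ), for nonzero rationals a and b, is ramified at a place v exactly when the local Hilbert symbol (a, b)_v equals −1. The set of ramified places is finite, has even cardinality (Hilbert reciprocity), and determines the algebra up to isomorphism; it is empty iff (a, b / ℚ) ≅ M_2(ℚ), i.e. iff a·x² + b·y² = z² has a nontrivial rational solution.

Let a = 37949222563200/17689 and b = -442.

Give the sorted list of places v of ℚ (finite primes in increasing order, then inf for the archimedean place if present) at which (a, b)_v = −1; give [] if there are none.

[2, 3, 13, 17]

(a, b) ≡ (102, -442) mod (ℚ^×)²; places V = {2, 3, 5, 7, 13, 17, 19, 23, ∞}.
(a,b)_∞: sgn(102)=+, sgn(-442)=−, so +1.
(a,b)_3: α=3, u≡1; β=0, v≡2 (mod 3); (1|3)=+1, (2|3)=-1; sign (−1)^0·+1^0·-1^3 = -1.
(a,b)_23: α=2, u≡5; β=0, v≡18 (mod 23); (5|23)=-1, (18|23)=+1; sign (−1)^0·-1^0·+1^2 = +1.
(a,b)_13: α=2, u≡11; β=1, v≡5 (mod 13); (11|13)=-1, (5|13)=-1; sign (−1)^0·-1^1·-1^2 = -1.
(a,b)_2: α=7, β=1; u≡3, v≡3 (mod 8); ε(u)ε(v)=1·1, αω(v)=7·1, βω(u)=1·1; sum ≡ 1  ⇒  -1.
(a,b)_7: α=-2, u≡1; β=0, v≡6 (mod 7); (1|7)=+1, (6|7)=-1; sign (−1)^0·+1^0·-1^-2 = +1.
(a,b)_19: α=-2, u≡4; β=0, v≡14 (mod 19); (4|19)=+1, (14|19)=-1; sign (−1)^0·+1^0·-1^-2 = +1.
(a,b)_5: α=2, u≡2; β=0, v≡3 (mod 5); (2|5)=-1, (3|5)=-1; sign (−1)^0·-1^0·-1^2 = +1.
(a,b)_17: α=3, u≡10; β=1, v≡8 (mod 17); (10|17)=-1, (8|17)=+1; sign (−1)^0·-1^1·+1^3 = -1.
|Ram(102, -442)| = 4, even; anisotropic at {2, 3, 13, 17}.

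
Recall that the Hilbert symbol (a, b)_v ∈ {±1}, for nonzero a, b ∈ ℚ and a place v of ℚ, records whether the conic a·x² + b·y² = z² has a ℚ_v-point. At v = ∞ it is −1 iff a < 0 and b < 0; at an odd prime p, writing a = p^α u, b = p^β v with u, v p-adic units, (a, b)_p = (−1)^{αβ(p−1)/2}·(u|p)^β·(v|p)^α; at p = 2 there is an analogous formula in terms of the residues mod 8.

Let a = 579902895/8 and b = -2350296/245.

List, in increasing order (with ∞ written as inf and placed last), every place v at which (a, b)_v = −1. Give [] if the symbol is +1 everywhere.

(a, b) ≡ (14318590, -4030) mod (ℚ^×)²; places V = {2, 3, 5, 7, 11, 13, 17, 19, 31, ∞}.
(a,b)_13: α=1, u≡5; β=1, v≡7 (mod 13); (5|13)=-1, (7|13)=-1; sign (−1)^0·-1^1·-1^1 = +1.
(a,b)_∞: sgn(14318590)=+, sgn(-4030)=−, so +1.
(a,b)_17: α=1, u≡3; β=0, v≡8 (mod 17); (3|17)=-1, (8|17)=+1; sign (−1)^0·-1^0·+1^1 = +1.
(a,b)_7: α=0, u≡5; β=-2, v≡2 (mod 7); (5|7)=-1, (2|7)=+1; sign (−1)^0·-1^-2·+1^0 = +1.
(a,b)_3: α=4, u≡1; β=6, v≡2 (mod 3); (1|3)=+1, (2|3)=-1; sign (−1)^0·+1^6·-1^4 = +1.
(a,b)_5: α=1, u≡3; β=-1, v≡1 (mod 5); (3|5)=-1, (1|5)=+1; sign (−1)^0·-1^-1·+1^1 = -1.
(a,b)_19: α=1, u≡10; β=0, v≡17 (mod 19); (10|19)=-1, (17|19)=+1; sign (−1)^0·-1^0·+1^1 = +1.
(a,b)_11: α=1, u≡4; β=0, v≡10 (mod 11); (4|11)=+1, (10|11)=-1; sign (−1)^0·+1^0·-1^1 = -1.
(a,b)_31: α=1, u≡23; β=1, v≡7 (mod 31); (23|31)=-1, (7|31)=+1; sign (−1)^1·-1^1·+1^1 = +1.
(a,b)_2: α=-3, β=3; u≡7, v≡1 (mod 8); ε(u)ε(v)=1·0, αω(v)=-3·0, βω(u)=3·0; sum ≡ 0  ⇒  +1.
|Ram(14318590, -4030)| = 2, even; anisotropic at {5, 11}.

[5, 11]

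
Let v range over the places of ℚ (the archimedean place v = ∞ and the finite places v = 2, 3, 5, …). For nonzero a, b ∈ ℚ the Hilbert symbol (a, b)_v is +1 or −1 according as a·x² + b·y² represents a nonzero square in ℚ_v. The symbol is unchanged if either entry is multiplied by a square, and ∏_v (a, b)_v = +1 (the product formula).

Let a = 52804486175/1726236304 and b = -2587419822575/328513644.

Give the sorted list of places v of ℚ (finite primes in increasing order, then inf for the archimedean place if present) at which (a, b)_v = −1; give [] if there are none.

[2, 3, 17, 23]

Mod squares: a ≡ 23, b ≡ -1173. Check v ∈ {∞, 2, 3, 5, 7, 13, 17, 23, 37, 47}.
v=2: v_2(a)=-4, v_2(b)=-2; units ≡ 7, 3 (mod 8); ε·ε+αω+βω = 1·1+-4·1+-2·0 ≡ 1  ⇒  (a,b)_2 = -1.
v=13: a=13^-2·(≡3), b=13^0·(≡9) mod 13; (3|13)=+1, (9|13)=+1; (−1)^{-2·0·6}·(+1)^0·(+1)^-2 = +1.
v=7: a=7^2·(≡1), b=7^4·(≡3) mod 7; (1|7)=+1, (3|7)=-1; (−1)^{2·4·3}·(+1)^4·(-1)^2 = +1.
v=37: a=37^4·(≡2), b=37^4·(≡16) mod 37; (2|37)=-1, (16|37)=+1; (−1)^{4·4·18}·(-1)^4·(+1)^4 = +1.
v=∞: 23 > 0 and -1173 < 0  ⇒  (a,b)_∞ = +1.
v=17: a=17^-2·(≡7), b=17^-1·(≡15) mod 17; (7|17)=-1, (15|17)=+1; (−1)^{-2·-1·8}·(-1)^-1·(+1)^-2 = -1.
v=47: a=47^-2·(≡15), b=47^-2·(≡37) mod 47; (15|47)=-1, (37|47)=+1; (−1)^{-2·-2·23}·(-1)^-2·(+1)^-2 = +1.
v=3: a=3^0·(≡2), b=3^-7·(≡2) mod 3; (2|3)=-1, (2|3)=-1; (−1)^{0·-7·1}·(-1)^-7·(-1)^0 = -1.
v=23: a=23^1·(≡16), b=23^1·(≡8) mod 23; (16|23)=+1, (8|23)=+1; (−1)^{1·1·11}·(+1)^1·(+1)^1 = -1.
v=5: a=5^2·(≡3), b=5^2·(≡3) mod 5; (3|5)=-1, (3|5)=-1; (−1)^{2·2·2}·(-1)^2·(-1)^2 = +1.
|Ram(23, -1173)| = 4, even; anisotropic at {2, 3, 17, 23}.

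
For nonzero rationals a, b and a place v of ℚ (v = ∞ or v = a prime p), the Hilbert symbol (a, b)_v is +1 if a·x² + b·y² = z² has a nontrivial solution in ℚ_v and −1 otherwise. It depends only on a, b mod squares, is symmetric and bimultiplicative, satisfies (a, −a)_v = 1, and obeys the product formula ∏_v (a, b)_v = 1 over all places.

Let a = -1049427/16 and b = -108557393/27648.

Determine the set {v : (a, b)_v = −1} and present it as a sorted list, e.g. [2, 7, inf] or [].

Mod squares: a ≡ -323, b ≡ -51. Check v ∈ {∞, 2, 3, 7, 17, 19}.
v=19: a=19^3·(≡13), b=19^4·(≡1) mod 19; (13|19)=-1, (1|19)=+1; (−1)^{3·4·9}·(-1)^4·(+1)^3 = +1.
v=3: a=3^2·(≡1), b=3^-3·(≡1) mod 3; (1|3)=+1, (1|3)=+1; (−1)^{2·-3·1}·(+1)^-3·(+1)^2 = +1.
v=17: a=17^1·(≡4), b=17^1·(≡11) mod 17; (4|17)=+1, (11|17)=-1; (−1)^{1·1·8}·(+1)^1·(-1)^1 = -1.
v=∞: -323 < 0 and -51 < 0  ⇒  (a,b)_∞ = -1.
v=2: v_2(a)=-4, v_2(b)=-10; units ≡ 5, 5 (mod 8); ε·ε+αω+βω = 0·0+-4·1+-10·1 ≡ 0  ⇒  (a,b)_2 = +1.
v=7: a=7^0·(≡3), b=7^2·(≡3) mod 7; (3|7)=-1, (3|7)=-1; (−1)^{0·2·3}·(-1)^2·(-1)^0 = +1.
|Ram(-323, -51)| = 2, even; anisotropic at {17, ∞}.

[17, inf]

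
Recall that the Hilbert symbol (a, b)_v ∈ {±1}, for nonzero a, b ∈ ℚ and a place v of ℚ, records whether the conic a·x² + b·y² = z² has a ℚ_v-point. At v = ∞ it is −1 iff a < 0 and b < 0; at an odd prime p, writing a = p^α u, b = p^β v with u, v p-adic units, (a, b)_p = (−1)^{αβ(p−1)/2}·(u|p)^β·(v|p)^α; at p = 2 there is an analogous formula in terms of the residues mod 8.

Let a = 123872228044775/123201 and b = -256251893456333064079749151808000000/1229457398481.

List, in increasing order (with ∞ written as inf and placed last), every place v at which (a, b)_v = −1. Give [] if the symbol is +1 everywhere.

(a, b) ≡ (551, -713) mod (ℚ^×)²; places V = {2, 3, 5, 7, 11, 13, 19, 23, 29, 31, ∞}.
(a,b)_2: α=0, β=12; u≡7, v≡7 (mod 8); ε(u)ε(v)=1·1, αω(v)=0·0, βω(u)=12·0; sum ≡ 1  ⇒  -1.
(a,b)_23: α=2, u≡21; β=3, v≡5 (mod 23); (21|23)=-1, (5|23)=-1; sign (−1)^0·-1^3·-1^2 = -1.
(a,b)_19: α=3, u≡14; β=6, v≡5 (mod 19); (14|19)=-1, (5|19)=+1; sign (−1)^0·-1^6·+1^3 = +1.
(a,b)_31: α=2, u≡11; β=5, v≡10 (mod 31); (11|31)=-1, (10|31)=+1; sign (−1)^0·-1^5·+1^2 = -1.
(a,b)_11: α=0, u≡1; β=2, v≡6 (mod 11); (1|11)=+1, (6|11)=-1; sign (−1)^0·+1^2·-1^0 = +1.
(a,b)_13: α=-2, u≡2; β=-4, v≡7 (mod 13); (2|13)=-1, (7|13)=-1; sign (−1)^0·-1^-4·-1^-2 = +1.
(a,b)_∞: sgn(551)=+, sgn(-713)=−, so +1.
(a,b)_7: α=2, u≡3; β=4, v≡1 (mod 7); (3|7)=-1, (1|7)=+1; sign (−1)^0·-1^4·+1^2 = +1.
(a,b)_3: α=-6, u≡2; β=-16, v≡1 (mod 3); (2|3)=-1, (1|3)=+1; sign (−1)^0·-1^-16·+1^-6 = +1.
(a,b)_29: α=1, u≡27; β=2, v≡15 (mod 29); (27|29)=-1, (15|29)=-1; sign (−1)^0·-1^2·-1^1 = -1.
(a,b)_5: α=2, u≡1; β=6, v≡3 (mod 5); (1|5)=+1, (3|5)=-1; sign (−1)^0·+1^6·-1^2 = +1.
|Ram(551, -713)| = 4, even; anisotropic at {2, 23, 29, 31}.

[2, 23, 29, 31]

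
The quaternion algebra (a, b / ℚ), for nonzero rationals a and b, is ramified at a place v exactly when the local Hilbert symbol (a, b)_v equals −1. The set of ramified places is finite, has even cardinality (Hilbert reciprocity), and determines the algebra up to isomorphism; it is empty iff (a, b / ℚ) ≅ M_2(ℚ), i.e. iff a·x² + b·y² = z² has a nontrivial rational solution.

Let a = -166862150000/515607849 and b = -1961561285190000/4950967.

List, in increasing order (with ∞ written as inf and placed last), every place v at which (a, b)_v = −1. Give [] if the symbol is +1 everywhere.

Mod squares: a ≡ -2015, b ≡ -104377. Check v ∈ {∞, 2, 3, 5, 7, 13, 29, 31, 37}.
v=37: a=37^0·(≡8), b=37^1·(≡36) mod 37; (8|37)=-1, (36|37)=+1; (−1)^{0·1·18}·(-1)^1·(+1)^0 = -1.
v=31: a=31^1·(≡4), b=31^3·(≡29) mod 31; (4|31)=+1, (29|31)=-1; (−1)^{1·3·15}·(+1)^3·(-1)^1 = +1.
v=29: a=29^-4·(≡19), b=29^-4·(≡6) mod 29; (19|29)=-1, (6|29)=+1; (−1)^{-4·-4·14}·(-1)^-4·(+1)^-4 = +1.
v=3: a=3^-6·(≡1), b=3^4·(≡2) mod 3; (1|3)=+1, (2|3)=-1; (−1)^{-6·4·1}·(+1)^4·(-1)^-6 = +1.
v=5: a=5^5·(≡3), b=5^4·(≡3) mod 5; (3|5)=-1, (3|5)=-1; (−1)^{5·4·2}·(-1)^4·(-1)^5 = -1.
v=2: v_2(a)=4, v_2(b)=4; units ≡ 1, 7 (mod 8); ε·ε+αω+βω = 0·1+4·0+4·0 ≡ 0  ⇒  (a,b)_2 = +1.
v=7: a=7^2·(≡4), b=7^-1·(≡3) mod 7; (4|7)=+1, (3|7)=-1; (−1)^{2·-1·3}·(+1)^-1·(-1)^2 = +1.
v=13: a=13^3·(≡10), b=13^3·(≡5) mod 13; (10|13)=+1, (5|13)=-1; (−1)^{3·3·6}·(+1)^3·(-1)^3 = -1.
v=∞: -2015 < 0 and -104377 < 0  ⇒  (a,b)_∞ = -1.
|Ram(-2015, -104377)| = 4, even; anisotropic at {5, 13, 37, ∞}.

[5, 13, 37, inf]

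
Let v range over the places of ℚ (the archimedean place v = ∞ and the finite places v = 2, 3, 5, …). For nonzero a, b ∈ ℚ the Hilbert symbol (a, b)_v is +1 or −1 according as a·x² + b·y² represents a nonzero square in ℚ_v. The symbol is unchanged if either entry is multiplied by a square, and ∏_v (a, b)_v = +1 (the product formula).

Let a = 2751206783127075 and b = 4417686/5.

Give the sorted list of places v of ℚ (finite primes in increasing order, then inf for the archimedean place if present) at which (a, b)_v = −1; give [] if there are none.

(a, b) ≡ (203, 2454270) mod (ℚ^×)²; places V = {2, 3, 5, 7, 13, 29, 31, ∞}.
(a,b)_7: α=3, u≡4; β=1, v≡4 (mod 7); (4|7)=+1, (4|7)=+1; sign (−1)^1·+1^1·+1^3 = -1.
(a,b)_29: α=3, u≡22; β=1, v≡11 (mod 29); (22|29)=+1, (11|29)=-1; sign (−1)^0·+1^1·-1^3 = -1.
(a,b)_∞: sgn(203)=+, sgn(2454270)=+, so +1.
(a,b)_2: α=0, β=1; u≡3, v≡7 (mod 8); ε(u)ε(v)=1·1, αω(v)=0·0, βω(u)=1·1; sum ≡ 0  ⇒  +1.
(a,b)_13: α=2, u≡2; β=1, v≡3 (mod 13); (2|13)=-1, (3|13)=+1; sign (−1)^0·-1^1·+1^2 = -1.
(a,b)_31: α=2, u≡23; β=1, v≡6 (mod 31); (23|31)=-1, (6|31)=-1; sign (−1)^0·-1^1·-1^2 = -1.
(a,b)_3: α=4, u≡2; β=3, v≡2 (mod 3); (2|3)=-1, (2|3)=-1; sign (−1)^0·-1^3·-1^4 = -1.
(a,b)_5: α=2, u≡3; β=-1, v≡1 (mod 5); (3|5)=-1, (1|5)=+1; sign (−1)^0·-1^-1·+1^2 = -1.
(203, 2454270 / ℚ) ramifies at {3, 5, 7, 13, 29, 31}: a division algebra.

[3, 5, 7, 13, 29, 31]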